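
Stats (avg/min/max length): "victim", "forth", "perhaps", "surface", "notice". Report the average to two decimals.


Lengths: "victim"=6, "forth"=5, "perhaps"=7, "surface"=7, "notice"=6
Sum = 31, Count = 5
Average = 31/5 = 6.20
= avg=6.20, min=5, max=7


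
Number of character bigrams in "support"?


Word: "support" (length 7)
Number of 2-grams = length - 2 + 1 = 7 - 2 + 1
= 6


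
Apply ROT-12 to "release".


Word: "release"
Shift: 12
Each letter → (letter + shift) mod 26:
  'r' (17) + 12 = 3 → 'd'
  'e' (4) + 12 = 16 → 'q'
  'l' (11) + 12 = 23 → 'x'
  'e' (4) + 12 = 16 → 'q'
  'a' (0) + 12 = 12 → 'm'
  's' (18) + 12 = 4 → 'e'
  'e' (4) + 12 = 16 → 'q'
Result = "dqxqmeq"


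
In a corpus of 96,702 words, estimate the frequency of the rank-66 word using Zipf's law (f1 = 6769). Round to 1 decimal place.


Zipf's law: f(r) = f(1) / r
f(1) = 6769
f(66) = 6769 / 66
= 102.6 occurrences


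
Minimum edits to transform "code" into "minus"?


Word 1: "code" (length 4)
Word 2: "minus" (length 5)
One optimal edit sequence (insert/delete/substitute each cost 1):
  1. insert 'm'  (+1)
  2. substitute 'c' -> 'i'  (+1)
  3. substitute 'o' -> 'n'  (+1)
  4. substitute 'd' -> 'u'  (+1)
  5. substitute 'e' -> 's'  (+1)
Total edit operations: 5
Edit distance = 5


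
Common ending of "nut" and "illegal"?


Word 1: "nut"
Word 2: "illegal"
Comparing from end:
  Pos -1: 't' != 'l' (stop)
LCS = "" (length 0)


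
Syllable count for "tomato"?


Word: "tomato"
Syllable breakdown: to-ma-to
Counting: 3 parts
= 3 syllables


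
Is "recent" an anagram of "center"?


Word 1: "center" → sorted: ceenrt
Word 2: "recent" → sorted: ceenrt
Same letters? ceenrt == ceenrt
Anagram = Yes


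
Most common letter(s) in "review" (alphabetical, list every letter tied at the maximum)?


Word: "review"
Letter counts:
  'e': 2
  'i': 1
  'r': 1
  'v': 1
  'w': 1
Maximum count = 2
Most frequent = 'e' (2 times each)


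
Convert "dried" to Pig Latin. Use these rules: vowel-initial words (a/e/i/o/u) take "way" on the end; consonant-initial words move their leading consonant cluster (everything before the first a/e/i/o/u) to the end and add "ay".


Word: "dried"
Starts with consonant(s) → move to end, add 'ay'
Consonant cluster: "dr"
Pig Latin = "ieddray"


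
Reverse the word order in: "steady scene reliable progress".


Original: "steady scene reliable progress"
Words (1..n): steady | scene | reliable | progress
Reversed (n..1): progress | reliable | scene | steady
Result = "progress reliable scene steady"


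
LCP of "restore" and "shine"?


Word 1: "restore"
Word 2: "shine"
Comparing from start:
  Pos 0: 'r' != 's' (stop)
LCP = "" (length 0)


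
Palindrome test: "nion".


Word: "nion"
Reversed: "noin"
Forward == Backward? nion != noin
Palindrome = No


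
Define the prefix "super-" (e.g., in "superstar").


Prefix: super-
Example: superstar = super- + star
Meaning = above / beyond


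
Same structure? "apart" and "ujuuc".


Pattern of "apart": [0, 1, 0, 2, 3]
Pattern of "ujuuc": [0, 1, 0, 0, 2]
Patterns do not match
Same pattern = No


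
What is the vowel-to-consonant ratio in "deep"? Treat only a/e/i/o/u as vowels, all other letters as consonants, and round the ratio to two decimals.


Word: "deep"
Vowels (a,e,i,o,u): 2
Consonants: 2
Ratio = 2/2
= 1.00


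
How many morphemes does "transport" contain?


Word: "transport"
Morphemes: trans- / port
Each morpheme carries meaning
= 2 morphemes


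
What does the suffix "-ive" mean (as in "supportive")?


Suffix: -ive
Example: supportive = support + -ive
Meaning = tending to


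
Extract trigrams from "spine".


Word: "spine" (length 5)
Number of trigrams = 5 - 3 + 1 = 3
  Position 0: "spi"
  Position 1: "pin"
  Position 2: "ine"
Trigrams = "spi", "pin", "ine"


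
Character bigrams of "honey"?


Word: "honey" (length 5)
Number of bigrams = 5 - 2 + 1 = 4
  Position 0: "ho"
  Position 1: "on"
  Position 2: "ne"
  Position 3: "ey"
Bigrams = "ho", "on", "ne", "ey"


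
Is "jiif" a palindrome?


Word: "jiif"
Reversed: "fiij"
Forward == Backward? jiif != fiij
Palindrome = No


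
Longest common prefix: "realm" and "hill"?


Word 1: "realm"
Word 2: "hill"
Comparing from start:
  Pos 0: 'r' != 'h' (stop)
LCP = "" (length 0)


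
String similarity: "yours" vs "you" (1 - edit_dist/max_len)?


Word 1: "yours" (length 5)
Word 2: "you" (length 3)
One optimal edit sequence:
  1. keep 'y'
  2. keep 'o'
  3. keep 'u'
  4. delete 'r'  (+1)
  5. delete 's'  (+1)
Edit distance = 2
Max length = max(5, 3) = 5
Similarity = 1 - 2/5
= 0.6000


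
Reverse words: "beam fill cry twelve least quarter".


Original: "beam fill cry twelve least quarter"
Words (1..n): beam | fill | cry | twelve | least | quarter
Reversed (n..1): quarter | least | twelve | cry | fill | beam
Result = "quarter least twelve cry fill beam"


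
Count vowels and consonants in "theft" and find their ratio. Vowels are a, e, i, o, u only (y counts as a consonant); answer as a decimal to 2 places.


Word: "theft"
Vowels (a,e,i,o,u): 1
Consonants: 4
Ratio = 1/4
= 0.25


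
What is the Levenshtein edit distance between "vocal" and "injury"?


Word 1: "vocal" (length 5)
Word 2: "injury" (length 6)
One optimal edit sequence (insert/delete/substitute each cost 1):
  1. insert 'i'  (+1)
  2. substitute 'v' -> 'n'  (+1)
  3. substitute 'o' -> 'j'  (+1)
  4. substitute 'c' -> 'u'  (+1)
  5. substitute 'a' -> 'r'  (+1)
  6. substitute 'l' -> 'y'  (+1)
Total edit operations: 6
Edit distance = 6


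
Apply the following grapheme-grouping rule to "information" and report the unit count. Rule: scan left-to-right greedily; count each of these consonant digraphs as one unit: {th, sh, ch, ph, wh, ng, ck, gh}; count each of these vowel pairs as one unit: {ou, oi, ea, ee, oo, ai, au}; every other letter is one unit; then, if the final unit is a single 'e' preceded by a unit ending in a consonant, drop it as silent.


Word: "information" (11 letters)
Left-to-right scan:
  [1] 'i' (letter)
  [2] 'n' (letter)
  [3] 'f' (letter)
  [4] 'o' (letter)
  [5] 'r' (letter)
  [6] 'm' (letter)
  [7] 'a' (letter)
  [8] 't' (letter)
  [9] 'i' (letter)
  [10] 'o' (letter)
  [11] 'n' (letter)
Units from scan: 11
Sound units = 11 units


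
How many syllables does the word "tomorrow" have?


Word: "tomorrow"
Syllable breakdown: to-mor-row
Counting: 3 parts
= 3 syllables


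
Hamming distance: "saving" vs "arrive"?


Comparing character by character (same length = 6):
  Pos 0: 's' vs 'a' !=
  Pos 1: 'a' vs 'r' !=
  Pos 2: 'v' vs 'r' !=
  Pos 3: 'i' vs 'i' =
  Pos 4: 'n' vs 'v' !=
  Pos 5: 'g' vs 'e' !=
Hamming distance = 5


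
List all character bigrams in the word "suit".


Word: "suit" (length 4)
Number of bigrams = 4 - 2 + 1 = 3
  Position 0: "su"
  Position 1: "ui"
  Position 2: "it"
Bigrams = "su", "ui", "it"


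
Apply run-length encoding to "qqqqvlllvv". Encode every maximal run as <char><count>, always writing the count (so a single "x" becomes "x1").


String: "qqqqvlllvv"
Scanning for consecutive runs:
  'q' x 4
  'v' x 1
  'l' x 3
  'v' x 2
RLE = "q4v1l3v2"


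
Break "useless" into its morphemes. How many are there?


Word: "useless"
Morphemes: use | -less
Each morpheme carries meaning
= 2 morphemes


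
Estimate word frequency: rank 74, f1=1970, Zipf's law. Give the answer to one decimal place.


Zipf's law: f(r) = f(1) / r
f(1) = 1970
f(74) = 1970 / 74
= 26.6 occurrences


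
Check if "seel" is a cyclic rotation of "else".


Word: "else", Candidate: "seel"
Method: check if candidate is substring of word+word
"elseelse" contains "seel"? Yes
Is rotation = Yes


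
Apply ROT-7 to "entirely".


Word: "entirely"
Shift: 7
Each letter → (letter + shift) mod 26:
  'e' (4) + 7 = 11 → 'l'
  'n' (13) + 7 = 20 → 'u'
  't' (19) + 7 = 0 → 'a'
  'i' (8) + 7 = 15 → 'p'
  'r' (17) + 7 = 24 → 'y'
  'e' (4) + 7 = 11 → 'l'
  'l' (11) + 7 = 18 → 's'
  'y' (24) + 7 = 5 → 'f'
Result = "luapylsf"


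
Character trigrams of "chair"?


Word: "chair" (length 5)
Number of trigrams = 5 - 3 + 1 = 3
  Position 0: "cha"
  Position 1: "hai"
  Position 2: "air"
Trigrams = "cha", "hai", "air"


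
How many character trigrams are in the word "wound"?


Word: "wound" (length 5)
Number of 3-grams = length - 3 + 1 = 5 - 3 + 1
= 3


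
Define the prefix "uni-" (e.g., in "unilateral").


Prefix: uni-
Example: unilateral (uni- + lateral)
Meaning = one


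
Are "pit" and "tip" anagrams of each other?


Word 1: "pit" → sorted: ipt
Word 2: "tip" → sorted: ipt
Same letters? ipt == ipt
Anagram = Yes


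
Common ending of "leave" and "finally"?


Word 1: "leave"
Word 2: "finally"
Comparing from end:
  Pos -1: 'e' != 'y' (stop)
LCS = "" (length 0)


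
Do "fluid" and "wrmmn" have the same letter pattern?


Pattern of "fluid": [0, 1, 2, 3, 4]
Pattern of "wrmmn": [0, 1, 2, 2, 3]
Patterns do not match
Same pattern = No


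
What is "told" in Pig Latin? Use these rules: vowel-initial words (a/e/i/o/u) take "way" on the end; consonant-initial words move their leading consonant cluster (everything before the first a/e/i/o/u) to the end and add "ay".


Word: "told"
Starts with consonant(s) → move to end, add 'ay'
Consonant cluster: "t"
Pig Latin = "oldtay"


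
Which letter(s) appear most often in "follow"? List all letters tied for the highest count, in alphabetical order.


Word: "follow"
Letter counts:
  'f': 1
  'l': 2
  'o': 2
  'w': 1
Maximum count = 2
Most frequent = 'l', 'o' (2 times each)


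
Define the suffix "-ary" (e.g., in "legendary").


Suffix: -ary
As in: legendary -> legend + -ary
Meaning = relating to


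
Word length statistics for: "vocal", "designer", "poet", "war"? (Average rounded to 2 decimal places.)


Lengths: "vocal"=5, "designer"=8, "poet"=4, "war"=3
Sum = 20, Count = 4
Average = 20/4 = 5.00
= avg=5.00, min=3, max=8


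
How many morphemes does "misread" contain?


Word: "misread"
Morphemes: mis- / read
Each morpheme carries meaning
= 2 morphemes


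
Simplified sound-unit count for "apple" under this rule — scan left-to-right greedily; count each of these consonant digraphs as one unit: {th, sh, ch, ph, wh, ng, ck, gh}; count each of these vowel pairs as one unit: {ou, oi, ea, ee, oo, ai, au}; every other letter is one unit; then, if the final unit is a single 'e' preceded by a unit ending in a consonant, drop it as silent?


Word: "apple" (5 letters)
Left-to-right scan:
  [1] 'a' (letter)
  [2] 'p' (letter)
  [3] 'p' (letter)
  [4] 'l' (letter)
  [5] 'e' (letter)
Units from scan: 5
Final unit is 'e' after a consonant -> drop as silent (-1)
Sound units = 4 units


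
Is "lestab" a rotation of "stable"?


Word: "stable", Candidate: "lestab"
Method: check if candidate is substring of word+word
"stablestable" contains "lestab"? Yes
Is rotation = Yes


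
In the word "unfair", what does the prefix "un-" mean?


Prefix: un-
Example: unfair = un- + fair
Meaning = not / reverse


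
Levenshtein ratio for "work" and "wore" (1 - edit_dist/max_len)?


Word 1: "work" (length 4)
Word 2: "wore" (length 4)
One optimal edit sequence:
  1. keep 'w'
  2. keep 'o'
  3. keep 'r'
  4. substitute 'k' -> 'e'  (+1)
Edit distance = 1
Max length = max(4, 4) = 4
Similarity = 1 - 1/4
= 0.7500


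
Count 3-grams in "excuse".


Word: "excuse" (length 6)
Number of 3-grams = length - 3 + 1 = 6 - 3 + 1
= 4


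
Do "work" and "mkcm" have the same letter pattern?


Pattern of "work": [0, 1, 2, 3]
Pattern of "mkcm": [0, 1, 2, 0]
Patterns do not match
Same pattern = No


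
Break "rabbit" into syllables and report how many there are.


Word: "rabbit"
Syllable breakdown: rab · bit
Counting: 2 parts
= 2 syllables


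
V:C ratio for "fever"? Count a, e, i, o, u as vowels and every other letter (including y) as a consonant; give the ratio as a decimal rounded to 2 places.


Word: "fever"
Vowels (a,e,i,o,u): 2
Consonants: 3
Ratio = 2/3
= 0.67


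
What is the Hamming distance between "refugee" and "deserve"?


Comparing character by character (same length = 7):
  Pos 0: 'r' vs 'd' !=
  Pos 1: 'e' vs 'e' =
  Pos 2: 'f' vs 's' !=
  Pos 3: 'u' vs 'e' !=
  Pos 4: 'g' vs 'r' !=
  Pos 5: 'e' vs 'v' !=
  Pos 6: 'e' vs 'e' =
Hamming distance = 5


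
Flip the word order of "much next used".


Original: "much next used"
Words (1..n): much | next | used
Reversed (n..1): used | next | much
Result = "used next much"


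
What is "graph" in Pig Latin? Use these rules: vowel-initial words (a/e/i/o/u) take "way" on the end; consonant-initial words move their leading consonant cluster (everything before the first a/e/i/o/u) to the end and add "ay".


Word: "graph"
Starts with consonant(s) → move to end, add 'ay'
Consonant cluster: "gr"
Pig Latin = "aphgray"


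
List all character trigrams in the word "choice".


Word: "choice" (length 6)
Number of trigrams = 6 - 3 + 1 = 4
  Position 0: "cho"
  Position 1: "hoi"
  Position 2: "oic"
  Position 3: "ice"
Trigrams = "cho", "hoi", "oic", "ice"


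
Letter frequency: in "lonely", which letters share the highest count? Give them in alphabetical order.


Word: "lonely"
Letter counts:
  'e': 1
  'l': 2
  'n': 1
  'o': 1
  'y': 1
Maximum count = 2
Most frequent = 'l' (2 times each)


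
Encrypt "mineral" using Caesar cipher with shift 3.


Word: "mineral"
Shift: 3
Each letter → (letter + shift) mod 26:
  'm' (12) + 3 = 15 → 'p'
  'i' (8) + 3 = 11 → 'l'
  'n' (13) + 3 = 16 → 'q'
  'e' (4) + 3 = 7 → 'h'
  'r' (17) + 3 = 20 → 'u'
  'a' (0) + 3 = 3 → 'd'
  'l' (11) + 3 = 14 → 'o'
Result = "plqhudo"


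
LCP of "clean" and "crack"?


Word 1: "clean"
Word 2: "crack"
Comparing from start:
  Pos 0: 'c' == 'c'
  Pos 1: 'l' != 'r' (stop)
LCP = "c" (length 1)


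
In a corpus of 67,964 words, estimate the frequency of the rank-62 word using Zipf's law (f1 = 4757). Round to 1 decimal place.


Zipf's law: f(r) = f(1) / r
f(1) = 4757
f(62) = 4757 / 62
= 76.7 occurrences


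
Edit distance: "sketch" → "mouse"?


Word 1: "sketch" (length 6)
Word 2: "mouse" (length 5)
One optimal edit sequence (insert/delete/substitute each cost 1):
  1. delete 's'  (+1)
  2. substitute 'k' -> 'm'  (+1)
  3. substitute 'e' -> 'o'  (+1)
  4. substitute 't' -> 'u'  (+1)
  5. substitute 'c' -> 's'  (+1)
  6. substitute 'h' -> 'e'  (+1)
Total edit operations: 6
Edit distance = 6


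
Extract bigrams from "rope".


Word: "rope" (length 4)
Number of bigrams = 4 - 2 + 1 = 3
  Position 0: "ro"
  Position 1: "op"
  Position 2: "pe"
Bigrams = "ro", "op", "pe"


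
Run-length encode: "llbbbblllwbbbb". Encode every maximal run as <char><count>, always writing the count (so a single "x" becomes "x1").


String: "llbbbblllwbbbb"
Scanning for consecutive runs:
  'l' x 2
  'b' x 4
  'l' x 3
  'w' x 1
  'b' x 4
RLE = "l2b4l3w1b4"


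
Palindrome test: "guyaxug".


Word: "guyaxug"
Reversed: "guxayug"
Forward == Backward? guyaxug != guxayug
Palindrome = No


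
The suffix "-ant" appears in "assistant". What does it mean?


Suffix: -ant
As in: assistant -> assist + -ant
Meaning = one who / that which


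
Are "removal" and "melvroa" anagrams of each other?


Word 1: "removal" → sorted: aelmorv
Word 2: "melvroa" → sorted: aelmorv
Same letters? aelmorv == aelmorv
Anagram = Yes


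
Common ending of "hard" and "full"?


Word 1: "hard"
Word 2: "full"
Comparing from end:
  Pos -1: 'd' != 'l' (stop)
LCS = "" (length 0)


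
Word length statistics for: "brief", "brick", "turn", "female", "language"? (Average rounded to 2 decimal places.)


Lengths: "brief"=5, "brick"=5, "turn"=4, "female"=6, "language"=8
Sum = 28, Count = 5
Average = 28/5 = 5.60
= avg=5.60, min=4, max=8


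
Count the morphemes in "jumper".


Word: "jumper"
Morphemes: jump | -er
Each morpheme carries meaning
= 2 morphemes


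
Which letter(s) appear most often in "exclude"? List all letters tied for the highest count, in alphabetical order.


Word: "exclude"
Letter counts:
  'c': 1
  'd': 1
  'e': 2
  'l': 1
  'u': 1
  'x': 1
Maximum count = 2
Most frequent = 'e' (2 times each)


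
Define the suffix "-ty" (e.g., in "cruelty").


Suffix: -ty
Example: cruelty = cruel + -ty
Meaning = quality of


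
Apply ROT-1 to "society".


Word: "society"
Shift: 1
Each letter → (letter + shift) mod 26:
  's' (18) + 1 = 19 → 't'
  'o' (14) + 1 = 15 → 'p'
  'c' (2) + 1 = 3 → 'd'
  'i' (8) + 1 = 9 → 'j'
  'e' (4) + 1 = 5 → 'f'
  't' (19) + 1 = 20 → 'u'
  'y' (24) + 1 = 25 → 'z'
Result = "tpdjfuz"


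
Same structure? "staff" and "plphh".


Pattern of "staff": [0, 1, 2, 3, 3]
Pattern of "plphh": [0, 1, 0, 2, 2]
Patterns do not match
Same pattern = No


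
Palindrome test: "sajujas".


Word: "sajujas"
Reversed: "sajujas"
Forward == Backward? sajujas == sajujas
Palindrome = Yes


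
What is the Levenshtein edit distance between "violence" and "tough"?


Word 1: "violence" (length 8)
Word 2: "tough" (length 5)
One optimal edit sequence (insert/delete/substitute each cost 1):
  1. delete 'v'  (+1)
  2. substitute 'i' -> 't'  (+1)
  3. keep 'o'
  4. delete 'l'  (+1)
  5. delete 'e'  (+1)
  6. substitute 'n' -> 'u'  (+1)
  7. substitute 'c' -> 'g'  (+1)
  8. substitute 'e' -> 'h'  (+1)
Total edit operations: 7
Edit distance = 7


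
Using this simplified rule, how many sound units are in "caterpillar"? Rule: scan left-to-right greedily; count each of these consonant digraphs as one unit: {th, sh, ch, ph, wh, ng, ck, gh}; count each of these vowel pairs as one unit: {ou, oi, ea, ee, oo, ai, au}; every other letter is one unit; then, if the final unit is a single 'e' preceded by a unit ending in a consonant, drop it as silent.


Word: "caterpillar" (11 letters)
Left-to-right scan:
  1. 'c' (letter)
  2. 'a' (letter)
  3. 't' (letter)
  4. 'e' (letter)
  5. 'r' (letter)
  6. 'p' (letter)
  7. 'i' (letter)
  8. 'l' (letter)
  9. 'l' (letter)
  10. 'a' (letter)
  11. 'r' (letter)
Units from scan: 11
Sound units = 11 units


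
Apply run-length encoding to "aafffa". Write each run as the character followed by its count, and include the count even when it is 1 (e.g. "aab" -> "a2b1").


String: "aafffa"
Scanning for consecutive runs:
  'a' x 2
  'f' x 3
  'a' x 1
RLE = "a2f3a1"


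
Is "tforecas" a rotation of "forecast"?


Word: "forecast", Candidate: "tforecas"
Method: check if candidate is substring of word+word
"forecastforecast" contains "tforecas"? Yes
Is rotation = Yes


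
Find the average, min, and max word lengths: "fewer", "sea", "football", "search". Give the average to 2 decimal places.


Lengths: "fewer"=5, "sea"=3, "football"=8, "search"=6
Sum = 22, Count = 4
Average = 22/4 = 5.50
= avg=5.50, min=3, max=8


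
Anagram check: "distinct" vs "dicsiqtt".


Word 1: "distinct" → sorted: cdiinstt
Word 2: "dicsiqtt" → sorted: cdiiqstt
Same letters? cdiinstt != cdiiqstt
Anagram = No


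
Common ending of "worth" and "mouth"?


Word 1: "worth"
Word 2: "mouth"
Comparing from end:
  Pos -1: 'h' == 'h'
  Pos -2: 't' == 't'
  Pos -3: 'r' != 'u' (stop)
LCS = "th" (length 2)


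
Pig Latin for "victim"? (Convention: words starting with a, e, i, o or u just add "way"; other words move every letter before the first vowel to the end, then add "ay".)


Word: "victim"
Starts with consonant(s) → move to end, add 'ay'
Consonant cluster: "v"
Pig Latin = "ictimvay"


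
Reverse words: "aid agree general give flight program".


Original: "aid agree general give flight program"
Words (1..n): aid | agree | general | give | flight | program
Reversed (n..1): program | flight | give | general | agree | aid
Result = "program flight give general agree aid"


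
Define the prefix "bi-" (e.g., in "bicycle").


Prefix: bi-
Example: bicycle = bi- + cycle
Meaning = two


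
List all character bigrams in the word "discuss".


Word: "discuss" (length 7)
Number of bigrams = 7 - 2 + 1 = 6
  Position 0: "di"
  Position 1: "is"
  Position 2: "sc"
  Position 3: "cu"
  Position 4: "us"
  Position 5: "ss"
Bigrams = "di", "is", "sc", "cu", "us", "ss"


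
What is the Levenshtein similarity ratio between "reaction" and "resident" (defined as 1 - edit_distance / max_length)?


Word 1: "reaction" (length 8)
Word 2: "resident" (length 8)
One optimal edit sequence:
  1. keep 'r'
  2. keep 'e'
  3. substitute 'a' -> 's'  (+1)
  4. substitute 'c' -> 'i'  (+1)
  5. substitute 't' -> 'd'  (+1)
  6. substitute 'i' -> 'e'  (+1)
  7. substitute 'o' -> 'n'  (+1)
  8. substitute 'n' -> 't'  (+1)
Edit distance = 6
Max length = max(8, 8) = 8
Similarity = 1 - 6/8
= 0.2500


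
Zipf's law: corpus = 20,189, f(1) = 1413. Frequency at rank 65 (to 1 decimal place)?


Zipf's law: f(r) = f(1) / r
f(1) = 1413
f(65) = 1413 / 65
= 21.7 occurrences


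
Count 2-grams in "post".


Word: "post" (length 4)
Number of 2-grams = length - 2 + 1 = 4 - 2 + 1
= 3


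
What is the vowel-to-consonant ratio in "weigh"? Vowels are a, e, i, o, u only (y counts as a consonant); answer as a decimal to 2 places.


Word: "weigh"
Vowels (a,e,i,o,u): 2
Consonants: 3
Ratio = 2/3
= 0.67


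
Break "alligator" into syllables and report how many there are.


Word: "alligator"
Syllable breakdown: al / li / ga / tor
Counting: 4 parts
= 4 syllables


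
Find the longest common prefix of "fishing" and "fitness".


Word 1: "fishing"
Word 2: "fitness"
Comparing from start:
  Pos 0: 'f' == 'f'
  Pos 1: 'i' == 'i'
  Pos 2: 's' != 't' (stop)
LCP = "fi" (length 2)


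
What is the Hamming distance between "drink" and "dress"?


Comparing character by character (same length = 5):
  Pos 0: 'd' vs 'd' =
  Pos 1: 'r' vs 'r' =
  Pos 2: 'i' vs 'e' !=
  Pos 3: 'n' vs 's' !=
  Pos 4: 'k' vs 's' !=
Hamming distance = 3


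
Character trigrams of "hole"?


Word: "hole" (length 4)
Number of trigrams = 4 - 3 + 1 = 2
  Position 0: "hol"
  Position 1: "ole"
Trigrams = "hol", "ole"


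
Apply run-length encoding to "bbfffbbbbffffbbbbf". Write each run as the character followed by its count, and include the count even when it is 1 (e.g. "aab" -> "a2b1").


String: "bbfffbbbbffffbbbbf"
Scanning for consecutive runs:
  'b' x 2
  'f' x 3
  'b' x 4
  'f' x 4
  'b' x 4
  'f' x 1
RLE = "b2f3b4f4b4f1"


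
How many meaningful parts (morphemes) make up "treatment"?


Word: "treatment"
Morphemes: treat + -ment
Each morpheme carries meaning
= 2 morphemes


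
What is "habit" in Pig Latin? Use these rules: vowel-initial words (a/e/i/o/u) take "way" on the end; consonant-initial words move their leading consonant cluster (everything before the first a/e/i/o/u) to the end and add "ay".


Word: "habit"
Starts with consonant(s) → move to end, add 'ay'
Consonant cluster: "h"
Pig Latin = "abithay"


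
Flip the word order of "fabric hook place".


Original: "fabric hook place"
Words (1..n): fabric | hook | place
Reversed (n..1): place | hook | fabric
Result = "place hook fabric"


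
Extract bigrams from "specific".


Word: "specific" (length 8)
Number of bigrams = 8 - 2 + 1 = 7
  Position 0: "sp"
  Position 1: "pe"
  Position 2: "ec"
  Position 3: "ci"
  Position 4: "if"
  Position 5: "fi"
  Position 6: "ic"
Bigrams = "sp", "pe", "ec", "ci", "if", "fi", "ic"


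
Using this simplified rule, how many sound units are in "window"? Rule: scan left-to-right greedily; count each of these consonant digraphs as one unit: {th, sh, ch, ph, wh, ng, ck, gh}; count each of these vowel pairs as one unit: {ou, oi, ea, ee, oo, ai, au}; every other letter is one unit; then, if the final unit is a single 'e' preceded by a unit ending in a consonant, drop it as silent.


Word: "window" (6 letters)
Left-to-right scan:
  (1) 'w' (letter)
  (2) 'i' (letter)
  (3) 'n' (letter)
  (4) 'd' (letter)
  (5) 'o' (letter)
  (6) 'w' (letter)
Units from scan: 6
Sound units = 6 units


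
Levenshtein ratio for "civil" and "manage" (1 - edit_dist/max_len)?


Word 1: "civil" (length 5)
Word 2: "manage" (length 6)
One optimal edit sequence:
  1. insert 'm'  (+1)
  2. substitute 'c' -> 'a'  (+1)
  3. substitute 'i' -> 'n'  (+1)
  4. substitute 'v' -> 'a'  (+1)
  5. substitute 'i' -> 'g'  (+1)
  6. substitute 'l' -> 'e'  (+1)
Edit distance = 6
Max length = max(5, 6) = 6
Similarity = 1 - 6/6
= 0.0000


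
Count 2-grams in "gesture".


Word: "gesture" (length 7)
Number of 2-grams = length - 2 + 1 = 7 - 2 + 1
= 6


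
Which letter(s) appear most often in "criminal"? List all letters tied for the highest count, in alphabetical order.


Word: "criminal"
Letter counts:
  'a': 1
  'c': 1
  'i': 2
  'l': 1
  'm': 1
  'n': 1
  'r': 1
Maximum count = 2
Most frequent = 'i' (2 times each)


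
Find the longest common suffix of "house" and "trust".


Word 1: "house"
Word 2: "trust"
Comparing from end:
  Pos -1: 'e' != 't' (stop)
LCS = "" (length 0)


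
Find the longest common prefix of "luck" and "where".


Word 1: "luck"
Word 2: "where"
Comparing from start:
  Pos 0: 'l' != 'w' (stop)
LCP = "" (length 0)


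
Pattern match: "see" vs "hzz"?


Pattern of "see": [0, 1, 1]
Pattern of "hzz": [0, 1, 1]
Patterns match
Same pattern = Yes


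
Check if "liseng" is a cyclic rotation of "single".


Word: "single", Candidate: "liseng"
Method: check if candidate is substring of word+word
"singlesingle" contains "liseng"? No
Is rotation = No


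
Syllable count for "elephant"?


Word: "elephant"
Syllable breakdown: el-e-phant
Counting: 3 parts
= 3 syllables


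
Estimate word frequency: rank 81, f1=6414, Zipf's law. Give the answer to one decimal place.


Zipf's law: f(r) = f(1) / r
f(1) = 6414
f(81) = 6414 / 81
= 79.2 occurrences


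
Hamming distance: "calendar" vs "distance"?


Comparing character by character (same length = 8):
  Pos 0: 'c' vs 'd' !=
  Pos 1: 'a' vs 'i' !=
  Pos 2: 'l' vs 's' !=
  Pos 3: 'e' vs 't' !=
  Pos 4: 'n' vs 'a' !=
  Pos 5: 'd' vs 'n' !=
  Pos 6: 'a' vs 'c' !=
  Pos 7: 'r' vs 'e' !=
Hamming distance = 8


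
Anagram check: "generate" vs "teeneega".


Word 1: "generate" → sorted: aeeegnrt
Word 2: "teeneega" → sorted: aeeeegnt
Same letters? aeeegnrt != aeeeegnt
Anagram = No


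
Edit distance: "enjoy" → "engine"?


Word 1: "enjoy" (length 5)
Word 2: "engine" (length 6)
One optimal edit sequence (insert/delete/substitute each cost 1):
  1. keep 'e'
  2. keep 'n'
  3. insert 'g'  (+1)
  4. substitute 'j' -> 'i'  (+1)
  5. substitute 'o' -> 'n'  (+1)
  6. substitute 'y' -> 'e'  (+1)
Total edit operations: 4
Edit distance = 4


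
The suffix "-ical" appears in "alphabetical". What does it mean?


Suffix: -ical
As in: alphabetical -> alphabet + -ical
Meaning = relating to


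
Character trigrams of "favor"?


Word: "favor" (length 5)
Number of trigrams = 5 - 3 + 1 = 3
  Position 0: "fav"
  Position 1: "avo"
  Position 2: "vor"
Trigrams = "fav", "avo", "vor"


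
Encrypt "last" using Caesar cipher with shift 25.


Word: "last"
Shift: 25
Each letter → (letter + shift) mod 26:
  'l' (11) + 25 = 10 → 'k'
  'a' (0) + 25 = 25 → 'z'
  's' (18) + 25 = 17 → 'r'
  't' (19) + 25 = 18 → 's'
Result = "kzrs"


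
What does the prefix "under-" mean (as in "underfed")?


Prefix: under-
Example: underfed = under- + fed
Meaning = insufficient


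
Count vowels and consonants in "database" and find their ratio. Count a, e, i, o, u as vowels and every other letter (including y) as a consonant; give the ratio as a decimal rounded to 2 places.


Word: "database"
Vowels (a,e,i,o,u): 4
Consonants: 4
Ratio = 4/4
= 1.00


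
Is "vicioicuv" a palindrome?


Word: "vicioicuv"
Reversed: "vucioiciv"
Forward == Backward? vicioicuv != vucioiciv
Palindrome = No


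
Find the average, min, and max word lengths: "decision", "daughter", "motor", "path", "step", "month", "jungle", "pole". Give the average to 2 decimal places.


Lengths: "decision"=8, "daughter"=8, "motor"=5, "path"=4, "step"=4, "month"=5, "jungle"=6, "pole"=4
Sum = 44, Count = 8
Average = 44/8 = 5.50
= avg=5.50, min=4, max=8


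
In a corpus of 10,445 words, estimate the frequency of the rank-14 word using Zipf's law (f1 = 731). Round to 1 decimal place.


Zipf's law: f(r) = f(1) / r
f(1) = 731
f(14) = 731 / 14
= 52.2 occurrences


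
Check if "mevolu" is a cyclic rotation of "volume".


Word: "volume", Candidate: "mevolu"
Method: check if candidate is substring of word+word
"volumevolume" contains "mevolu"? Yes
Is rotation = Yes


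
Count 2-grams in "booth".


Word: "booth" (length 5)
Number of 2-grams = length - 2 + 1 = 5 - 2 + 1
= 4


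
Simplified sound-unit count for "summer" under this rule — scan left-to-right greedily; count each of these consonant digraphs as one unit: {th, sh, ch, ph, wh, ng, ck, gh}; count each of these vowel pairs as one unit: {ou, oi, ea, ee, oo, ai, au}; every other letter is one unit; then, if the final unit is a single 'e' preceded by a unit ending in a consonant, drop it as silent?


Word: "summer" (6 letters)
Left-to-right scan:
  1. 's' (letter)
  2. 'u' (letter)
  3. 'm' (letter)
  4. 'm' (letter)
  5. 'e' (letter)
  6. 'r' (letter)
Units from scan: 6
Sound units = 6 units


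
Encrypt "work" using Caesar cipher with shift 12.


Word: "work"
Shift: 12
Each letter → (letter + shift) mod 26:
  'w' (22) + 12 = 8 → 'i'
  'o' (14) + 12 = 0 → 'a'
  'r' (17) + 12 = 3 → 'd'
  'k' (10) + 12 = 22 → 'w'
Result = "iadw"


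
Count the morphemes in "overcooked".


Word: "overcooked"
Morphemes: over- / cook / -ed
Each morpheme carries meaning
= 3 morphemes


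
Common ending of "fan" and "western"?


Word 1: "fan"
Word 2: "western"
Comparing from end:
  Pos -1: 'n' == 'n'
  Pos -2: 'a' != 'r' (stop)
LCS = "n" (length 1)


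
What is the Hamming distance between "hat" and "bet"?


Comparing character by character (same length = 3):
  Pos 0: 'h' vs 'b' !=
  Pos 1: 'a' vs 'e' !=
  Pos 2: 't' vs 't' =
Hamming distance = 2


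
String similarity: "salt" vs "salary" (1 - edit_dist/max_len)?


Word 1: "salt" (length 4)
Word 2: "salary" (length 6)
One optimal edit sequence:
  1. keep 's'
  2. keep 'a'
  3. keep 'l'
  4. insert 'a'  (+1)
  5. insert 'r'  (+1)
  6. substitute 't' -> 'y'  (+1)
Edit distance = 3
Max length = max(4, 6) = 6
Similarity = 1 - 3/6
= 0.5000


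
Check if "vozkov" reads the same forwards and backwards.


Word: "vozkov"
Reversed: "vokzov"
Forward == Backward? vozkov != vokzov
Palindrome = No


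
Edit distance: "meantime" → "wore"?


Word 1: "meantime" (length 8)
Word 2: "wore" (length 4)
One optimal edit sequence (insert/delete/substitute each cost 1):
  1. delete 'm'  (+1)
  2. delete 'e'  (+1)
  3. delete 'a'  (+1)
  4. delete 'n'  (+1)
  5. substitute 't' -> 'w'  (+1)
  6. substitute 'i' -> 'o'  (+1)
  7. substitute 'm' -> 'r'  (+1)
  8. keep 'e'
Total edit operations: 7
Edit distance = 7


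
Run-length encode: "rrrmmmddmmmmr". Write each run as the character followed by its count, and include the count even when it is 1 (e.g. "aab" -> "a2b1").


String: "rrrmmmddmmmmr"
Scanning for consecutive runs:
  'r' x 3
  'm' x 3
  'd' x 2
  'm' x 4
  'r' x 1
RLE = "r3m3d2m4r1"


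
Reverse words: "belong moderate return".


Original: "belong moderate return"
Words (1..n): belong | moderate | return
Reversed (n..1): return | moderate | belong
Result = "return moderate belong"


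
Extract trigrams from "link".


Word: "link" (length 4)
Number of trigrams = 4 - 3 + 1 = 2
  Position 0: "lin"
  Position 1: "ink"
Trigrams = "lin", "ink"


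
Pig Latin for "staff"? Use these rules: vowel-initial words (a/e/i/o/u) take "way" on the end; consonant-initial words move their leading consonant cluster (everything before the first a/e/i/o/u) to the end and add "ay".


Word: "staff"
Starts with consonant(s) → move to end, add 'ay'
Consonant cluster: "st"
Pig Latin = "affstay"


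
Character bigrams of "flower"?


Word: "flower" (length 6)
Number of bigrams = 6 - 2 + 1 = 5
  Position 0: "fl"
  Position 1: "lo"
  Position 2: "ow"
  Position 3: "we"
  Position 4: "er"
Bigrams = "fl", "lo", "ow", "we", "er"


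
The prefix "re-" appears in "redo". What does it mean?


Prefix: re-
As in: redo -> re- + do
Meaning = again


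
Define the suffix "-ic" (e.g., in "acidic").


Suffix: -ic
Example: acidic = acid + -ic
Meaning = relating to


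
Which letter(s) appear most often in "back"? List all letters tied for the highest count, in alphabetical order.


Word: "back"
Letter counts:
  'a': 1
  'b': 1
  'c': 1
  'k': 1
Maximum count = 1
Most frequent = 'a', 'b', 'c', 'k' (1 time each)


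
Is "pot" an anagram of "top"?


Word 1: "top" → sorted: opt
Word 2: "pot" → sorted: opt
Same letters? opt == opt
Anagram = Yes


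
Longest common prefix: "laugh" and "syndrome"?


Word 1: "laugh"
Word 2: "syndrome"
Comparing from start:
  Pos 0: 'l' != 's' (stop)
LCP = "" (length 0)


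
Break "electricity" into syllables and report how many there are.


Word: "electricity"
Syllable breakdown: e · lec · tric · i · ty
Counting: 5 parts
= 5 syllables


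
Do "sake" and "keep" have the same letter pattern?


Pattern of "sake": [0, 1, 2, 3]
Pattern of "keep": [0, 1, 1, 2]
Patterns do not match
Same pattern = No


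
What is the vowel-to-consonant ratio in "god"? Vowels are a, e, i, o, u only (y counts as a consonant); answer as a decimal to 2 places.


Word: "god"
Vowels (a,e,i,o,u): 1
Consonants: 2
Ratio = 1/2
= 0.50


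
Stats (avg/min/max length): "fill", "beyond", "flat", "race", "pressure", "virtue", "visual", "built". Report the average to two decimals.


Lengths: "fill"=4, "beyond"=6, "flat"=4, "race"=4, "pressure"=8, "virtue"=6, "visual"=6, "built"=5
Sum = 43, Count = 8
Average = 43/8 = 5.38
= avg=5.38, min=4, max=8


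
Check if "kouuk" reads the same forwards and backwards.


Word: "kouuk"
Reversed: "kuuok"
Forward == Backward? kouuk != kuuok
Palindrome = No


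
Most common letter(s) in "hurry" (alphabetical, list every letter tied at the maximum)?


Word: "hurry"
Letter counts:
  'h': 1
  'r': 2
  'u': 1
  'y': 1
Maximum count = 2
Most frequent = 'r' (2 times each)


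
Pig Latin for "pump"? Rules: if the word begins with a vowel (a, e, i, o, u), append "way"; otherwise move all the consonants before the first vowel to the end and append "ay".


Word: "pump"
Starts with consonant(s) → move to end, add 'ay'
Consonant cluster: "p"
Pig Latin = "umppay"


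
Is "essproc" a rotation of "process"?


Word: "process", Candidate: "essproc"
Method: check if candidate is substring of word+word
"processprocess" contains "essproc"? Yes
Is rotation = Yes


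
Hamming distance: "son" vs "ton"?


Comparing character by character (same length = 3):
  Pos 0: 's' vs 't' !=
  Pos 1: 'o' vs 'o' =
  Pos 2: 'n' vs 'n' =
Hamming distance = 1


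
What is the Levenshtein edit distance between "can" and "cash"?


Word 1: "can" (length 3)
Word 2: "cash" (length 4)
One optimal edit sequence (insert/delete/substitute each cost 1):
  1. keep 'c'
  2. keep 'a'
  3. insert 's'  (+1)
  4. substitute 'n' -> 'h'  (+1)
Total edit operations: 2
Edit distance = 2


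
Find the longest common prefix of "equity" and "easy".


Word 1: "equity"
Word 2: "easy"
Comparing from start:
  Pos 0: 'e' == 'e'
  Pos 1: 'q' != 'a' (stop)
LCP = "e" (length 1)


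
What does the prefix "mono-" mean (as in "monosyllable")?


Prefix: mono-
As in: monosyllable -> mono- + syllable
Meaning = one


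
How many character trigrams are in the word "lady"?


Word: "lady" (length 4)
Number of 3-grams = length - 3 + 1 = 4 - 3 + 1
= 2


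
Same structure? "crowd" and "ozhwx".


Pattern of "crowd": [0, 1, 2, 3, 4]
Pattern of "ozhwx": [0, 1, 2, 3, 4]
Patterns match
Same pattern = Yes


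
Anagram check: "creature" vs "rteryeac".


Word 1: "creature" → sorted: aceerrtu
Word 2: "rteryeac" → sorted: aceerrty
Same letters? aceerrtu != aceerrty
Anagram = No


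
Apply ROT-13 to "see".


Word: "see"
Shift: 13
Each letter → (letter + shift) mod 26:
  's' (18) + 13 = 5 → 'f'
  'e' (4) + 13 = 17 → 'r'
  'e' (4) + 13 = 17 → 'r'
Result = "frr"


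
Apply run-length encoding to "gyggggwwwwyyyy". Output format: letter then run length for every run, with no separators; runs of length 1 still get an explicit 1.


String: "gyggggwwwwyyyy"
Scanning for consecutive runs:
  'g' x 1
  'y' x 1
  'g' x 4
  'w' x 4
  'y' x 4
RLE = "g1y1g4w4y4"


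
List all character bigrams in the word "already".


Word: "already" (length 7)
Number of bigrams = 7 - 2 + 1 = 6
  Position 0: "al"
  Position 1: "lr"
  Position 2: "re"
  Position 3: "ea"
  Position 4: "ad"
  Position 5: "dy"
Bigrams = "al", "lr", "re", "ea", "ad", "dy"


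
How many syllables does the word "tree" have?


Word: "tree"
Syllable breakdown: tree
Counting: 1 part
= 1 syllable


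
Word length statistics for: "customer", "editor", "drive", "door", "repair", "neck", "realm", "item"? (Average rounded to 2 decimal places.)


Lengths: "customer"=8, "editor"=6, "drive"=5, "door"=4, "repair"=6, "neck"=4, "realm"=5, "item"=4
Sum = 42, Count = 8
Average = 42/8 = 5.25
= avg=5.25, min=4, max=8


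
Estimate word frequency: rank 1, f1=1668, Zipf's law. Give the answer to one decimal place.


Zipf's law: f(r) = f(1) / r
f(1) = 1668
f(1) = 1668 / 1
= 1668.0 occurrences


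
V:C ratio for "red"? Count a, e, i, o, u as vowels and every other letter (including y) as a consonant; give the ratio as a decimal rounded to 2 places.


Word: "red"
Vowels (a,e,i,o,u): 1
Consonants: 2
Ratio = 1/2
= 0.50


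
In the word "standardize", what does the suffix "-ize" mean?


Suffix: -ize
Example: standardize (standard + -ize)
Meaning = to make


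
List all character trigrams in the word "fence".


Word: "fence" (length 5)
Number of trigrams = 5 - 3 + 1 = 3
  Position 0: "fen"
  Position 1: "enc"
  Position 2: "nce"
Trigrams = "fen", "enc", "nce"


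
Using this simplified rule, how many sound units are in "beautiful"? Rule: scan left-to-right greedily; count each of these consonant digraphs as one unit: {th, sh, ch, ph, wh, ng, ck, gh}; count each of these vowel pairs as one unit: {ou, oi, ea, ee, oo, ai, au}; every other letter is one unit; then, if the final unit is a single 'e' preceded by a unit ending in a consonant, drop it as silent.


Word: "beautiful" (9 letters)
Left-to-right scan:
  1. 'b' (letter)
  2. 'ea' (vowel-pair)
  3. 'u' (letter)
  4. 't' (letter)
  5. 'i' (letter)
  6. 'f' (letter)
  7. 'u' (letter)
  8. 'l' (letter)
Units from scan: 8
Sound units = 8 units


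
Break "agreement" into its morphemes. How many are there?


Word: "agreement"
Morphemes: agree + -ment
Each morpheme carries meaning
= 2 morphemes


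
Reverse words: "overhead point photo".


Original: "overhead point photo"
Words (1..n): overhead | point | photo
Reversed (n..1): photo | point | overhead
Result = "photo point overhead"


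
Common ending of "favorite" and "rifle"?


Word 1: "favorite"
Word 2: "rifle"
Comparing from end:
  Pos -1: 'e' == 'e'
  Pos -2: 't' != 'l' (stop)
LCS = "e" (length 1)


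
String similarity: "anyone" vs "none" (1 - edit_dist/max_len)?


Word 1: "anyone" (length 6)
Word 2: "none" (length 4)
One optimal edit sequence:
  1. delete 'a'  (+1)
  2. keep 'n'
  3. delete 'y'  (+1)
  4. keep 'o'
  5. keep 'n'
  6. keep 'e'
Edit distance = 2
Max length = max(6, 4) = 6
Similarity = 1 - 2/6
= 0.6667


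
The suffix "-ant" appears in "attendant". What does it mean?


Suffix: -ant
Example: attendant = attend + -ant
Meaning = one who / that which
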